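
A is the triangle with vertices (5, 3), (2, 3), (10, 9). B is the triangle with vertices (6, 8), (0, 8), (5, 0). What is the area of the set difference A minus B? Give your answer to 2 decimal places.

4.71

|A| = 9, |A∩B| = 4.291.
|A ∖ B| = |A| − |A∩B| = 9 − 4.291 = 4.71.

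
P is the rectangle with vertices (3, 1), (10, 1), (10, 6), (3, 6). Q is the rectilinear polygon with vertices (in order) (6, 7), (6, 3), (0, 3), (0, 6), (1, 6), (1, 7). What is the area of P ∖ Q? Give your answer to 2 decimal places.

|P| = 35, |P∩Q| = 9.
|P ∖ Q| = |P| − |P∩Q| = 35 − 9 = 26.00.

26.00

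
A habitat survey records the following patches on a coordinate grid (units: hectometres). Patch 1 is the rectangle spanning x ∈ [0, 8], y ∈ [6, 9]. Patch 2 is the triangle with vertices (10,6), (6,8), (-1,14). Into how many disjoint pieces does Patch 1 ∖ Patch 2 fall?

Patch 1 ∖ Patch 2 splits into 2 disjoint pieces (area 20.4167, area 1.642).

2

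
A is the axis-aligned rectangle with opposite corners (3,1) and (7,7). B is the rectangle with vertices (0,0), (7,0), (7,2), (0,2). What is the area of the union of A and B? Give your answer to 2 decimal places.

34.00

By inclusion–exclusion:
Individual areas: |A| = 24, |B| = 14.
|A∩B|: x∈[3,7], y∈[1,2] → 4·1 = 4.
|A ∪ B| = 38 − 4 = 34.00.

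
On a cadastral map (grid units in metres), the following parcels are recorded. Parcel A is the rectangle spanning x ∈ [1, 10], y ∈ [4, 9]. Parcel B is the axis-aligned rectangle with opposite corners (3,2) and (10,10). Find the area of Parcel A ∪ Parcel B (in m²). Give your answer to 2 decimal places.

By inclusion–exclusion:
Individual areas: |Parcel A| = 45, |Parcel B| = 56.
|Parcel A∩Parcel B|: x∈[3,10], y∈[4,9] → 7·5 = 35.
|Parcel A ∪ Parcel B| = 101 − 35 = 66.00.

66.00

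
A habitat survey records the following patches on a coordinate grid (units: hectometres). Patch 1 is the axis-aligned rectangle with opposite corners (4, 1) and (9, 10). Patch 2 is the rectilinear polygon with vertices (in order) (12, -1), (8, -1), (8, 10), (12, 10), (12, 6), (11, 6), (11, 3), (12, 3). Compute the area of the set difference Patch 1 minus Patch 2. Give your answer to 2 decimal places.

36.00

|Patch 1| = 45, |Patch 1∩Patch 2| = 9.
|Patch 1 ∖ Patch 2| = |Patch 1| − |Patch 1∩Patch 2| = 45 − 9 = 36.00.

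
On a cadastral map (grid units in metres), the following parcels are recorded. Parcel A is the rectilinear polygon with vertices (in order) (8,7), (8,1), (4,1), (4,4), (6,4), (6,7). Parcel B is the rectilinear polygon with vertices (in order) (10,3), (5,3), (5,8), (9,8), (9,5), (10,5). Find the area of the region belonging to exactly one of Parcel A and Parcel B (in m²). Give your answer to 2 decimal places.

22.00

|Parcel A| = 18, |Parcel B| = 22, |Parcel A∩Parcel B| = 9.
|Parcel A △ Parcel B| = |Parcel A| + |Parcel B| − 2·|Parcel A∩Parcel B| = 18 + 22 − 18 = 22.00.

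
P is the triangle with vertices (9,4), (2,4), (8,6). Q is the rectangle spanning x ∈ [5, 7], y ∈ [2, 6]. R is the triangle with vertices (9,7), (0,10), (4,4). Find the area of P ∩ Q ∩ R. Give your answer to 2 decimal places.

0.30

The intersection is the polygon with vertices (5,5), (6.5,5.5), (5,4.6).
By the shoelace formula its area is 0.30.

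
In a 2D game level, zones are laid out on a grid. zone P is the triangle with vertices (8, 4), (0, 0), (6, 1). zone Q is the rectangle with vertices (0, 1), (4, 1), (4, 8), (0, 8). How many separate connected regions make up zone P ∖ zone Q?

1

zone P ∖ zone Q is a single connected region.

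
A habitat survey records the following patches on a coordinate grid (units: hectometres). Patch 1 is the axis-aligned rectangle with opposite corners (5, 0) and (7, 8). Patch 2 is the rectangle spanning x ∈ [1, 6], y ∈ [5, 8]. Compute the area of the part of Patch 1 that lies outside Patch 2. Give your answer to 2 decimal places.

13.00

|Patch 1∩Patch 2|: x∈[5,6], y∈[5,8] → 1·3 = 3.
|Patch 1| = 16.
|Patch 1 ∖ Patch 2| = |Patch 1| − |Patch 1∩Patch 2| = 16 − 3 = 13.00.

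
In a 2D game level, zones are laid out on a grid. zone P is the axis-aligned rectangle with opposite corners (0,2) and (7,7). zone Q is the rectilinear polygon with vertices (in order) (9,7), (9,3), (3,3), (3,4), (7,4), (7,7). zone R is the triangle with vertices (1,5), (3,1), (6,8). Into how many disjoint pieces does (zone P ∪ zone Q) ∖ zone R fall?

2

(zone P ∪ zone Q) ∖ zone R splits into 2 disjoint pieces (area 20.5, area 10.5833).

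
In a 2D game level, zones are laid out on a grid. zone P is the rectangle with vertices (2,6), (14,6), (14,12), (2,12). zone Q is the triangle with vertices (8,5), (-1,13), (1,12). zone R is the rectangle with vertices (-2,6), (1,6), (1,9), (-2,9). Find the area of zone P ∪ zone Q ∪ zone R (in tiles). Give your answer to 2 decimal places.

By inclusion–exclusion:
Individual areas: |zone P| = 72, |zone Q| = 3.5, |zone R| = 9.
|zone P∩zone Q| = 1.9375.
|zone P∩zone R| = 0 (no overlap).
|zone Q∩zone R| = 0.
|zone P∩zone Q∩zone R| = 0.
|zone P ∪ zone Q ∪ zone R| = 84.5 − 1.9375 + 0 = 82.56.

82.56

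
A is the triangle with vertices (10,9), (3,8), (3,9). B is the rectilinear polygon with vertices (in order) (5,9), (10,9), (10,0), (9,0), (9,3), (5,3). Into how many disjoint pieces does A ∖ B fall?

1

A ∖ B is a single connected region.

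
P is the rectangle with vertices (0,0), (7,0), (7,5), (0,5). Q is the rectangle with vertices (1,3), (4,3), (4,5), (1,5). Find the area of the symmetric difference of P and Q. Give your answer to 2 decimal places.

|P∩Q|: x∈[1,4], y∈[3,5] → 3·2 = 6.
|P △ Q| = |P| + |Q| − 2·|P∩Q| = 35 + 6 − 12 = 29.00.

29.00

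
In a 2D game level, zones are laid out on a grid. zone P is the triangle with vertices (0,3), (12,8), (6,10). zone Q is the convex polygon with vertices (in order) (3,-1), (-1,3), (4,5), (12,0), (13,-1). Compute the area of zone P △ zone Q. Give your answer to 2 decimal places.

|zone P| = 27, |zone Q| = 45.5, |zone P∩zone Q| = 1.4157.
|zone P △ zone Q| = |zone P| + |zone Q| − 2·|zone P∩zone Q| = 27 + 45.5 − 2.8313 = 69.67.

69.67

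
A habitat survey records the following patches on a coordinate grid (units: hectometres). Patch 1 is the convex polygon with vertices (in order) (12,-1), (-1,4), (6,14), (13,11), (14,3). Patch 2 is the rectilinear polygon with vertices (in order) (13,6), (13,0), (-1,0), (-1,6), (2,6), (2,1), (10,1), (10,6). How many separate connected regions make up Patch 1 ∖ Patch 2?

2

Patch 1 ∖ Patch 2 splits into 2 disjoint pieces (area 1.55, area 108.4692).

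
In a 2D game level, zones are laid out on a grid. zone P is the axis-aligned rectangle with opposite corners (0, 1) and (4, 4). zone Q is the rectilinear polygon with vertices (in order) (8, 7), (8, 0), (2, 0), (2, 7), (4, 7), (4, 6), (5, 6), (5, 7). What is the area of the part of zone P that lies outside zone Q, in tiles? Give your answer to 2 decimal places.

|zone P| = 12, |zone P∩zone Q| = 6.
|zone P ∖ zone Q| = |zone P| − |zone P∩zone Q| = 12 − 6 = 6.00.

6.00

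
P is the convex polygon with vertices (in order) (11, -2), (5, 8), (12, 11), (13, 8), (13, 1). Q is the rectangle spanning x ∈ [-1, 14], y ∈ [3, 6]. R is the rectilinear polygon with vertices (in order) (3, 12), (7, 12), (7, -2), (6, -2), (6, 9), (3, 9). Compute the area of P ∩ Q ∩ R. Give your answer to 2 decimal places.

The intersection is the polygon with vertices (7,6), (7,4.667), (6.2,6).
By the shoelace formula its area is 0.53.

0.53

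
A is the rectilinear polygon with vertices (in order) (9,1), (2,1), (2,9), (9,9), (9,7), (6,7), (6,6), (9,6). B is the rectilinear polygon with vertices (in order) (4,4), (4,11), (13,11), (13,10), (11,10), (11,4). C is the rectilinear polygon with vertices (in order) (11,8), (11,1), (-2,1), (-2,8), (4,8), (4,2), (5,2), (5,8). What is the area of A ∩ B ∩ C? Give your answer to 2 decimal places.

13.00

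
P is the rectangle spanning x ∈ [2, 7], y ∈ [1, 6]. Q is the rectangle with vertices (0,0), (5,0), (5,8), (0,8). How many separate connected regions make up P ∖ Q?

1

P ∖ Q is a single connected region.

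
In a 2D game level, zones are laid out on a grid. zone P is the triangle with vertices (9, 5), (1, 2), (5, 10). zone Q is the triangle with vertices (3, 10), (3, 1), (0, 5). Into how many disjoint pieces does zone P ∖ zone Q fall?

zone P ∖ zone Q splits into 2 disjoint pieces (area 22.75, area 0.3963).

2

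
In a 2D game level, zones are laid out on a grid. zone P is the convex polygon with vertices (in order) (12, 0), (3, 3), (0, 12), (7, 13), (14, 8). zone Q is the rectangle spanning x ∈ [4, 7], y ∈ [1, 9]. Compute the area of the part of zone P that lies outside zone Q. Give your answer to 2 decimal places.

|zone P| = 117, |zone P∩zone Q| = 20.5.
|zone P ∖ zone Q| = |zone P| − |zone P∩zone Q| = 117 − 20.5 = 96.50.

96.50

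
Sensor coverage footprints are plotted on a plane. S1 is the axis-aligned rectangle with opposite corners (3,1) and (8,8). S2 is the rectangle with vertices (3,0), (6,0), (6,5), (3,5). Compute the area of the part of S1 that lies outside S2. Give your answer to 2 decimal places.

|S1∩S2|: x∈[3,6], y∈[1,5] → 3·4 = 12.
|S1| = 35.
|S1 ∖ S2| = |S1| − |S1∩S2| = 35 − 12 = 23.00.

23.00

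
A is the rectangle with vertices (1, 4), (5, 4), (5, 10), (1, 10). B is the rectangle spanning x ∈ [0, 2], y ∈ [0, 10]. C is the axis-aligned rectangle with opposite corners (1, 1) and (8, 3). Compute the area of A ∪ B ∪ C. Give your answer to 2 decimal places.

By inclusion–exclusion:
Individual areas: |A| = 24, |B| = 20, |C| = 14.
|A∩B|: x∈[1,2], y∈[4,10] → 1·6 = 6.
|A∩C| = 0 (no overlap).
|B∩C|: x∈[1,2], y∈[1,3] → 1·2 = 2.
|A∩B∩C| = 0.
|A ∪ B ∪ C| = 58 − 8 + 0 = 50.00.

50.00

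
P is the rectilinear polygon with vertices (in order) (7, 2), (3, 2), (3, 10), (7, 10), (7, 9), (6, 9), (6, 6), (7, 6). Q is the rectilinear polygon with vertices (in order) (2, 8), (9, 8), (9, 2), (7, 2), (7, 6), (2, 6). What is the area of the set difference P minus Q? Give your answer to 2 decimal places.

|P| = 29, |P∩Q| = 6.
|P ∖ Q| = |P| − |P∩Q| = 29 − 6 = 23.00.

23.00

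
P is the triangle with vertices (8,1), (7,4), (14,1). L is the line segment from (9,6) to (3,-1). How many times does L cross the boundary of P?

The segment meets the boundary at (7.08,3.76), (7.209,3.91).

2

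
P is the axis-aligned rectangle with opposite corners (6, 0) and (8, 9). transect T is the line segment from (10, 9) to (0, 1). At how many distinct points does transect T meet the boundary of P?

The segment meets the boundary at (6,5.8), (8,7.4).

2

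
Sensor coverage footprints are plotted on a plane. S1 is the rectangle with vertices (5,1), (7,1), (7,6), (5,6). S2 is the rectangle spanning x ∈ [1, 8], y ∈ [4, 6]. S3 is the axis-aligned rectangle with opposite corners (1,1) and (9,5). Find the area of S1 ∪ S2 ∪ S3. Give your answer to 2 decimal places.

By inclusion–exclusion:
Individual areas: |S1| = 10, |S2| = 14, |S3| = 32.
|S1∩S2|: x∈[5,7], y∈[4,6] → 2·2 = 4.
|S1∩S3|: x∈[5,7], y∈[1,5] → 2·4 = 8.
|S2∩S3|: x∈[1,8], y∈[4,5] → 7·1 = 7.
|S1∩S2∩S3| = 2.
|S1 ∪ S2 ∪ S3| = 56 − 19 + 2 = 39.00.

39.00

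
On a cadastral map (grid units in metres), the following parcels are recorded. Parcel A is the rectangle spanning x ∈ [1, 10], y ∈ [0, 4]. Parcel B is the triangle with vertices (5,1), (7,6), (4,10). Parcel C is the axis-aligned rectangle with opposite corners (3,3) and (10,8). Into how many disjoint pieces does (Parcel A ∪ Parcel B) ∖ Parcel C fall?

2

(Parcel A ∪ Parcel B) ∖ Parcel C splits into 2 disjoint pieces (area 29, area 1.2778).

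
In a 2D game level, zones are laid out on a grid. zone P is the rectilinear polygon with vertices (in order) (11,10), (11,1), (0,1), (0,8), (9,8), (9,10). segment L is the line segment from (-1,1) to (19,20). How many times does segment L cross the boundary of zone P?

The segment meets the boundary at (6.368,8), (0,1.95).

2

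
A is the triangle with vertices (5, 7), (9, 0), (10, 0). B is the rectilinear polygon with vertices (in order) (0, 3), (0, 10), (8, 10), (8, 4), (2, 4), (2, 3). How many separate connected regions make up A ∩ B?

A ∩ B is a single connected region.

1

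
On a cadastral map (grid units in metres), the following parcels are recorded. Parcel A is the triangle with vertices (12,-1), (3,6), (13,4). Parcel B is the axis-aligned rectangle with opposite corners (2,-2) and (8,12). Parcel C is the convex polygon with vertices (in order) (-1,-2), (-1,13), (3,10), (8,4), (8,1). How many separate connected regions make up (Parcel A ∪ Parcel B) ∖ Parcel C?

2

(Parcel A ∪ Parcel B) ∖ Parcel C splits into 2 disjoint pieces (area 12, area 45.4028).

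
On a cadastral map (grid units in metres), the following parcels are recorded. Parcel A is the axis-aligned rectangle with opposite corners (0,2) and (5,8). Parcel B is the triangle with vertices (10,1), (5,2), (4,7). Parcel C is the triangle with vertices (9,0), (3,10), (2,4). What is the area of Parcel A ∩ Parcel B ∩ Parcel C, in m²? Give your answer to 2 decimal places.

1.99

The intersection is the polygon with vertices (4,7), (5,6), (5,2.286), (4.936,2.323).
By the shoelace formula its area is 1.99.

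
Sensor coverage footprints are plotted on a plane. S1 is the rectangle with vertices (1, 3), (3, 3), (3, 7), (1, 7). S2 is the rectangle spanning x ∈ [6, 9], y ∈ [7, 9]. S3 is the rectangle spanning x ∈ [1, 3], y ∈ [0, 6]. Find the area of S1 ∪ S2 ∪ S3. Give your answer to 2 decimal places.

20.00

By inclusion–exclusion:
Individual areas: |S1| = 8, |S2| = 6, |S3| = 12.
|S1∩S2| = 0 (no overlap).
|S1∩S3|: x∈[1,3], y∈[3,6] → 2·3 = 6.
|S2∩S3| = 0 (no overlap).
|S1∩S2∩S3| = 0.
|S1 ∪ S2 ∪ S3| = 26 − 6 + 0 = 20.00.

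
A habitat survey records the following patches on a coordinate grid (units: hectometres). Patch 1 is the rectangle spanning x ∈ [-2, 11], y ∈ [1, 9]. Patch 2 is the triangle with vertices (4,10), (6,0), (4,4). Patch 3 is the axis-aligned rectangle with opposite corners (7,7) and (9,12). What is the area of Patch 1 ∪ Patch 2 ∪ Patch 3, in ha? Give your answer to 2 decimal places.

By inclusion–exclusion:
Individual areas: |Patch 1| = 104, |Patch 2| = 6, |Patch 3| = 10.
|Patch 1∩Patch 2| = 5.75.
|Patch 1∩Patch 3|: x∈[7,9], y∈[7,9] → 2·2 = 4.
|Patch 2∩Patch 3| = 0.
|Patch 1∩Patch 2∩Patch 3| = 0.
|Patch 1 ∪ Patch 2 ∪ Patch 3| = 120 − 9.75 + 0 = 110.25.

110.25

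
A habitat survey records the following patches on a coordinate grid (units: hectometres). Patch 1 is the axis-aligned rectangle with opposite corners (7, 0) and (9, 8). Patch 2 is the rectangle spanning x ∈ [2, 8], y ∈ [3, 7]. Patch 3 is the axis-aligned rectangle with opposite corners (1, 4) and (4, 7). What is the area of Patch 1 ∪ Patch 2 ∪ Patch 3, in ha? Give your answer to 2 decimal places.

By inclusion–exclusion:
Individual areas: |Patch 1| = 16, |Patch 2| = 24, |Patch 3| = 9.
|Patch 1∩Patch 2|: x∈[7,8], y∈[3,7] → 1·4 = 4.
|Patch 1∩Patch 3| = 0 (no overlap).
|Patch 2∩Patch 3|: x∈[2,4], y∈[4,7] → 2·3 = 6.
|Patch 1∩Patch 2∩Patch 3| = 0.
|Patch 1 ∪ Patch 2 ∪ Patch 3| = 49 − 10 + 0 = 39.00.

39.00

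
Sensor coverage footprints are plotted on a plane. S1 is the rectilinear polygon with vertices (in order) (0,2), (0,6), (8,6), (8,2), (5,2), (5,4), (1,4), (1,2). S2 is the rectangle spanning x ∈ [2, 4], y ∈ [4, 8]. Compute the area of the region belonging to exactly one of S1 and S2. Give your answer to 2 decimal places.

24.00

|S1| = 24, |S2| = 8, |S1∩S2| = 4.
|S1 △ S2| = |S1| + |S2| − 2·|S1∩S2| = 24 + 8 − 8 = 24.00.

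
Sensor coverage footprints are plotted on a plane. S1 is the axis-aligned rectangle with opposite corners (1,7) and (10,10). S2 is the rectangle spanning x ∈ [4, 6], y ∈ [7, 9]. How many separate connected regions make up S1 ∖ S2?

S1 ∖ S2 is a single connected region.

1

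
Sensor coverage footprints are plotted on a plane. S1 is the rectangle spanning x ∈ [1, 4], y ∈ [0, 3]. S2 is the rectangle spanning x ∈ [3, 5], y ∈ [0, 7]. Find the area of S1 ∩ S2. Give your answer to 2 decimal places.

|S1∩S2|: x∈[3,4], y∈[0,3] → 1·3 = 3.

3.00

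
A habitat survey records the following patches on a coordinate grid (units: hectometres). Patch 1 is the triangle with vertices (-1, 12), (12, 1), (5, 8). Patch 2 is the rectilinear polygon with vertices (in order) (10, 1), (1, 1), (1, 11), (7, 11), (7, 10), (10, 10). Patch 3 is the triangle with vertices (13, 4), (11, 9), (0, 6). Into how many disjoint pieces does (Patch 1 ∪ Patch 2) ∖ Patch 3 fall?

(Patch 1 ∪ Patch 2) ∖ Patch 3 splits into 2 disjoint pieces (area 28.859, area 37.6923).

2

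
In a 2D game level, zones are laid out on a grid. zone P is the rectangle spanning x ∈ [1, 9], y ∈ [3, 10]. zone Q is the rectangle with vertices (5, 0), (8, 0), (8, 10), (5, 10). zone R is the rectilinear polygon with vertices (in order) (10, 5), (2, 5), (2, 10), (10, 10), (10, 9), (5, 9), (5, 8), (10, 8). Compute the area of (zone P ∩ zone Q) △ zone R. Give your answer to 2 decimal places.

|zone P ∩ zone Q| = 21.
|(zone P ∩ zone Q) ∩ zone R| = 12.
|(zone P ∩ zone Q) △ zone R| = 21 + 35 − 24 = 32.00.

32.00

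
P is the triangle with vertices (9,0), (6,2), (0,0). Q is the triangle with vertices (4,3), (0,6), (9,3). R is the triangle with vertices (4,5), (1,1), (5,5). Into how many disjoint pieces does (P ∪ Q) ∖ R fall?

3

(P ∪ Q) ∖ R splits into 3 disjoint pieces (area 9, area 4.2857, area 2.4067).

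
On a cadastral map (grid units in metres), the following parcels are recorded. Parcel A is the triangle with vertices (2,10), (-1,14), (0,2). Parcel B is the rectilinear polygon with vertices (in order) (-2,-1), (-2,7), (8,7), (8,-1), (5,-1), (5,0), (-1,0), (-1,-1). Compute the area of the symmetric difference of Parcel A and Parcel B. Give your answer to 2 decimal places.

81.67

|Parcel A| = 16, |Parcel B| = 74, |Parcel A∩Parcel B| = 4.1667.
|Parcel A △ Parcel B| = |Parcel A| + |Parcel B| − 2·|Parcel A∩Parcel B| = 16 + 74 − 8.3333 = 81.67.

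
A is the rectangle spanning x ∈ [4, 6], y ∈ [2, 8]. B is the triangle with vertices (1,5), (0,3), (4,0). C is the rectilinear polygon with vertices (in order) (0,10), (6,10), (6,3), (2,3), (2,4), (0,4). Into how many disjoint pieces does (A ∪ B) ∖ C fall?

2

(A ∪ B) ∖ C splits into 2 disjoint pieces (area 2, area 4.9167).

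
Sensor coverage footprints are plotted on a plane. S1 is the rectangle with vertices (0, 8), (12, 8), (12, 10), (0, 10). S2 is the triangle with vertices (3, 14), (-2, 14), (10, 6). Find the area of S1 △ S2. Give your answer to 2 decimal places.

|S1| = 24, |S2| = 20, |S1∩S2| = 3.75.
|S1 △ S2| = |S1| + |S2| − 2·|S1∩S2| = 24 + 20 − 7.5 = 36.50.

36.50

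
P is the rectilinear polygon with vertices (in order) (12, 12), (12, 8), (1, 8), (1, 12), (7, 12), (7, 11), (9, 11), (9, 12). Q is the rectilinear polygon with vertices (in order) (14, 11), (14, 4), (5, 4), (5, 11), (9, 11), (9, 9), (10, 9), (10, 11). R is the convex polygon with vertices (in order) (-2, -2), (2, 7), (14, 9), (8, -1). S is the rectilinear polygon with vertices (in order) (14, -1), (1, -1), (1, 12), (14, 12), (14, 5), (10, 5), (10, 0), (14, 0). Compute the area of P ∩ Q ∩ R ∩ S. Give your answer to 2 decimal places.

1.33

The intersection is the polygon with vertices (12,8.667), (12,8), (8,8).
By the shoelace formula its area is 1.33.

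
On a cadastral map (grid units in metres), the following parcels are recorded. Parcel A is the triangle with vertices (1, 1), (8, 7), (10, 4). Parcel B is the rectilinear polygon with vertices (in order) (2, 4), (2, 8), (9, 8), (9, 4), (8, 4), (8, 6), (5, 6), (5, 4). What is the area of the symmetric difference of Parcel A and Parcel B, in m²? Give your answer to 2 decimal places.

32.62

|Parcel A| = 16.5, |Parcel B| = 22, |Parcel A∩Parcel B| = 2.9405.
|Parcel A △ Parcel B| = |Parcel A| + |Parcel B| − 2·|Parcel A∩Parcel B| = 16.5 + 22 − 5.881 = 32.62.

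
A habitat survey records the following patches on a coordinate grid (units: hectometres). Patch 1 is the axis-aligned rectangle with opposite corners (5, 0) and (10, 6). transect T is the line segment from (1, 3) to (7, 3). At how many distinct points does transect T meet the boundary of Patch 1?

1

The segment meets the boundary at (5,3).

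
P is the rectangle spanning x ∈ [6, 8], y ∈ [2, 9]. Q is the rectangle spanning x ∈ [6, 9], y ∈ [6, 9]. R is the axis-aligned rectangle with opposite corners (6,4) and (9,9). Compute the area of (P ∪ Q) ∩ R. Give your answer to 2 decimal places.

13.00

The region (P ∪ Q) ∩ R is the polygon with vertices (6,6), (6,9), (8,9), (9,9), (9,6), (8,6), (8,4), (6,4).
By the shoelace formula its area is 13.00.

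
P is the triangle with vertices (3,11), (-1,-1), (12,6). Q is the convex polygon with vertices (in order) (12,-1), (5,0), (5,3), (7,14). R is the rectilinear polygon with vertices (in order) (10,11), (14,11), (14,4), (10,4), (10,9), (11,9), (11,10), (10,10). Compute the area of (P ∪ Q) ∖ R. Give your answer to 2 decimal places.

94.86

|P ∪ Q| = 97.2138.
|(P ∪ Q) ∩ R| = 2.3539.
|(P ∪ Q) ∖ R| = 97.2138 − 2.3539 = 94.86.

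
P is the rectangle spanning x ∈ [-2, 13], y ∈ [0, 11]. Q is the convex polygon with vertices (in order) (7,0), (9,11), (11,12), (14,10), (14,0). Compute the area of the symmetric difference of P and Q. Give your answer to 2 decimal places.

122.17

|P| = 165, |Q| = 67, |P∩Q| = 54.9167.
|P △ Q| = |P| + |Q| − 2·|P∩Q| = 165 + 67 − 109.8333 = 122.17.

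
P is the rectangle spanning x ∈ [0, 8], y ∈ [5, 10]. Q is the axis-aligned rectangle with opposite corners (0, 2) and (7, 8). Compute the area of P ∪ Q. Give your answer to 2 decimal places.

By inclusion–exclusion:
Individual areas: |P| = 40, |Q| = 42.
|P∩Q|: x∈[0,7], y∈[5,8] → 7·3 = 21.
|P ∪ Q| = 82 − 21 = 61.00.

61.00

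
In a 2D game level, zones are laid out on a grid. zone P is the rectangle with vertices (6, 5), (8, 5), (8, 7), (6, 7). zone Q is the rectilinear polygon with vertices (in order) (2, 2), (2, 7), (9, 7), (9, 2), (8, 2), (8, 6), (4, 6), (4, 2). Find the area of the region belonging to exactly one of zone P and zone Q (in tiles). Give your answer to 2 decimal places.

|zone P| = 4, |zone Q| = 19, |zone P∩zone Q| = 2.
|zone P △ zone Q| = |zone P| + |zone Q| − 2·|zone P∩zone Q| = 4 + 19 − 4 = 19.00.

19.00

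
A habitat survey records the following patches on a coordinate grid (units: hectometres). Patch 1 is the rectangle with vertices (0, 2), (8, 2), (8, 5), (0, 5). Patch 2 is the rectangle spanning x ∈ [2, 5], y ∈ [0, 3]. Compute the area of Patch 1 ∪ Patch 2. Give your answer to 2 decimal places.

30.00

By inclusion–exclusion:
Individual areas: |Patch 1| = 24, |Patch 2| = 9.
|Patch 1∩Patch 2|: x∈[2,5], y∈[2,3] → 3·1 = 3.
|Patch 1 ∪ Patch 2| = 33 − 3 = 30.00.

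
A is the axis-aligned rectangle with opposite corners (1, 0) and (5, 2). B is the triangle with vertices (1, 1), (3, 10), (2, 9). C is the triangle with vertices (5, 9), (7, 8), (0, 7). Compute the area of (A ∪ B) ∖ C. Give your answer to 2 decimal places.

11.08

|A ∪ B| = 11.4514.
|(A ∪ B) ∩ C| = 0.3715.
|(A ∪ B) ∖ C| = 11.4514 − 0.3715 = 11.08.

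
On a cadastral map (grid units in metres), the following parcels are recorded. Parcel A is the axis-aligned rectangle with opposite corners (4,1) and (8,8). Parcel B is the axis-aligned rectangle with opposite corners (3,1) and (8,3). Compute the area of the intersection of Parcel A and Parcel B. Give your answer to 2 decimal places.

8.00

|Parcel A∩Parcel B|: x∈[4,8], y∈[1,3] → 4·2 = 8.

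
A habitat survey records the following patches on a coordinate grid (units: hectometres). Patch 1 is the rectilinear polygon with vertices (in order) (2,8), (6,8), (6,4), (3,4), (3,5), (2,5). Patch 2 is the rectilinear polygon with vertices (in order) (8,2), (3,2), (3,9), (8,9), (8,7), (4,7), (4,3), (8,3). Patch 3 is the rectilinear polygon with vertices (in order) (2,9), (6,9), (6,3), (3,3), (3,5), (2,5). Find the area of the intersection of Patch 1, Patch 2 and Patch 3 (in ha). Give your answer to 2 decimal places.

6.00

The intersection is the polygon with vertices (6,7), (4,7), (4,4), (3,4), (3,5), (3,8), (6,8).
By the shoelace formula its area is 6.00.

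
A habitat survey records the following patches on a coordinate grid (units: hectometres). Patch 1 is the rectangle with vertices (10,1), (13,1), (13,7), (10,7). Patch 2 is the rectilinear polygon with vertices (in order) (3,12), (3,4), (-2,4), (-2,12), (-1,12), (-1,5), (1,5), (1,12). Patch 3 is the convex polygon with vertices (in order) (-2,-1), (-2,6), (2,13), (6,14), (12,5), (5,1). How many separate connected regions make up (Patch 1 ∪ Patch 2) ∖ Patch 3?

3

(Patch 1 ∪ Patch 2) ∖ Patch 3 splits into 3 disjoint pieces (area 14.1905, area 5.125, area 0.1607).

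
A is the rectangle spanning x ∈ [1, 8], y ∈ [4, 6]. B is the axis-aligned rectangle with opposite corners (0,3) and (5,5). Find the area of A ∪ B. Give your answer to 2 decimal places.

By inclusion–exclusion:
Individual areas: |A| = 14, |B| = 10.
|A∩B|: x∈[1,5], y∈[4,5] → 4·1 = 4.
|A ∪ B| = 24 − 4 = 20.00.

20.00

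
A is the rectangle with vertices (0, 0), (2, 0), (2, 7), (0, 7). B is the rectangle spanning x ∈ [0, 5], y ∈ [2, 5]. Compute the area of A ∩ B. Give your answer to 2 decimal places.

6.00

|A∩B|: x∈[0,2], y∈[2,5] → 2·3 = 6.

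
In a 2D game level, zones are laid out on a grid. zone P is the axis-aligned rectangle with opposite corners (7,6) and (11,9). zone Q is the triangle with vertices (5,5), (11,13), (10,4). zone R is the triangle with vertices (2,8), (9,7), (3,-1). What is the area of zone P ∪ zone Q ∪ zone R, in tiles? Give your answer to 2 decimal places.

By inclusion–exclusion:
Individual areas: |zone P| = 12, |zone Q| = 23, |zone R| = 31.
|zone P∩zone Q| = 9.5.
|zone P∩zone R| = 1.9107.
|zone Q∩zone R| = 5.9467.
|zone P∩zone Q∩zone R| = 1.9107.
|zone P ∪ zone Q ∪ zone R| = 66 − 17.3574 + 1.9107 = 50.55.

50.55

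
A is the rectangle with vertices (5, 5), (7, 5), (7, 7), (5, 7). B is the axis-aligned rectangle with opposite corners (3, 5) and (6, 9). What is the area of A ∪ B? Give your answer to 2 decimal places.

14.00

By inclusion–exclusion:
Individual areas: |A| = 4, |B| = 12.
|A∩B|: x∈[5,6], y∈[5,7] → 1·2 = 2.
|A ∪ B| = 16 − 2 = 14.00.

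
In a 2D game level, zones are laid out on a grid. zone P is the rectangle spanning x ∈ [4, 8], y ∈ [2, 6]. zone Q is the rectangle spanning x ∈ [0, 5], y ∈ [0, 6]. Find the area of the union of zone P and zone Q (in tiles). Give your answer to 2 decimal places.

42.00

By inclusion–exclusion:
Individual areas: |zone P| = 16, |zone Q| = 30.
|zone P∩zone Q|: x∈[4,5], y∈[2,6] → 1·4 = 4.
|zone P ∪ zone Q| = 46 − 4 = 42.00.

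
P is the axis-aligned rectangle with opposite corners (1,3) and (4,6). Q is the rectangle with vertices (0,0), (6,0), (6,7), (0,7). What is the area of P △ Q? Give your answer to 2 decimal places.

|P∩Q|: x∈[1,4], y∈[3,6] → 3·3 = 9.
|P △ Q| = |P| + |Q| − 2·|P∩Q| = 9 + 42 − 18 = 33.00.

33.00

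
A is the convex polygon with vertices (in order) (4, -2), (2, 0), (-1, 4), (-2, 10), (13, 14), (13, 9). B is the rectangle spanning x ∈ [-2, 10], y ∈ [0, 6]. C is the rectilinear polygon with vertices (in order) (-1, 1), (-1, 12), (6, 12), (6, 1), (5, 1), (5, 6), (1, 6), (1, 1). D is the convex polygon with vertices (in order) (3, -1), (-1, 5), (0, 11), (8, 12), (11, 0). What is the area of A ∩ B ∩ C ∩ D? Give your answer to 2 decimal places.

9.92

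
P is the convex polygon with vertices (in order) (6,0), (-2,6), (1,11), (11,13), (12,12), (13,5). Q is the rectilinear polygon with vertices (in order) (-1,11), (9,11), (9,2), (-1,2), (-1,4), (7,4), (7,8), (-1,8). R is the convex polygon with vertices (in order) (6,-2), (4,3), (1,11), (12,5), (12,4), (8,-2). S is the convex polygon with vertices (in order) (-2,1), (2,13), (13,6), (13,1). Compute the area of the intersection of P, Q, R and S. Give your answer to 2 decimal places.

22.85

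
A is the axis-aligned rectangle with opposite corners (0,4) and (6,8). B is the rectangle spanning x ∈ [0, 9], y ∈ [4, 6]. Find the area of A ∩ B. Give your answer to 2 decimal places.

12.00

|A∩B|: x∈[0,6], y∈[4,6] → 6·2 = 12.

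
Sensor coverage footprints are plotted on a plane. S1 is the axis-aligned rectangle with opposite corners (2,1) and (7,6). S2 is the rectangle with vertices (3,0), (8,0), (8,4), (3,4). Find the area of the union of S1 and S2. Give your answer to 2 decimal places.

By inclusion–exclusion:
Individual areas: |S1| = 25, |S2| = 20.
|S1∩S2|: x∈[3,7], y∈[1,4] → 4·3 = 12.
|S1 ∪ S2| = 45 − 12 = 33.00.

33.00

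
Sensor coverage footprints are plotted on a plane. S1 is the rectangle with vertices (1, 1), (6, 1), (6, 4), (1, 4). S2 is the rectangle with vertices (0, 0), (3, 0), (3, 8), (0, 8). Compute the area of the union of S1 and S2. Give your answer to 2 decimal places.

33.00

By inclusion–exclusion:
Individual areas: |S1| = 15, |S2| = 24.
|S1∩S2|: x∈[1,3], y∈[1,4] → 2·3 = 6.
|S1 ∪ S2| = 39 − 6 = 33.00.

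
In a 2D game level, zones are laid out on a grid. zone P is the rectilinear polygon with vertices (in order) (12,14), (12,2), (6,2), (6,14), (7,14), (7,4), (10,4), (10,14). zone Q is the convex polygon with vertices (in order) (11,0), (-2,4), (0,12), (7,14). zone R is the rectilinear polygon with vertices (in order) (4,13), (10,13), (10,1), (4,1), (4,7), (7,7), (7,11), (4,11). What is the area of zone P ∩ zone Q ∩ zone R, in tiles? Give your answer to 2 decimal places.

12.96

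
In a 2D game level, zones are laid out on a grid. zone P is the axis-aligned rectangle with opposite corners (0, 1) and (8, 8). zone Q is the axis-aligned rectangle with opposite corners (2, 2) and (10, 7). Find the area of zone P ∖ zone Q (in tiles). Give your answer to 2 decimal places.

|zone P∩zone Q|: x∈[2,8], y∈[2,7] → 6·5 = 30.
|zone P| = 56.
|zone P ∖ zone Q| = |zone P| − |zone P∩zone Q| = 56 − 30 = 26.00.

26.00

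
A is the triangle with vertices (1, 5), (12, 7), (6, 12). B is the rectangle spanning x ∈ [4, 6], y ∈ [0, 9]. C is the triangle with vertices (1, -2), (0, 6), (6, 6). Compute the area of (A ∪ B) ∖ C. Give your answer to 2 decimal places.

39.93

|A ∪ B| = 44.9545.
|(A ∪ B) ∩ C| = 5.0247.
|(A ∪ B) ∖ C| = 44.9545 − 5.0247 = 39.93.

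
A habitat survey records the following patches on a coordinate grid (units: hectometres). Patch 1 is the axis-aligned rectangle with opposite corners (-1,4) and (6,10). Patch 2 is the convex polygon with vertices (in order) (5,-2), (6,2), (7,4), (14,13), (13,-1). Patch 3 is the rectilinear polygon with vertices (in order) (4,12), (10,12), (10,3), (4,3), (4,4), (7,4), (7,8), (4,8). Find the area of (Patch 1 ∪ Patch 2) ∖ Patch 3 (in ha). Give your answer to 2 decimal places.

97.46

|Patch 1 ∪ Patch 2| = 110.5.
|(Patch 1 ∪ Patch 2) ∩ Patch 3| = 13.0357.
|(Patch 1 ∪ Patch 2) ∖ Patch 3| = 110.5 − 13.0357 = 97.46.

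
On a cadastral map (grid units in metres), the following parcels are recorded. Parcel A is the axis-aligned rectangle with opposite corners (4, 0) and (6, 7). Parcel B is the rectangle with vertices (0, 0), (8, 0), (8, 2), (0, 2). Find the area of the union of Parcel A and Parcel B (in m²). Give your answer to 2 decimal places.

26.00

By inclusion–exclusion:
Individual areas: |Parcel A| = 14, |Parcel B| = 16.
|Parcel A∩Parcel B|: x∈[4,6], y∈[0,2] → 2·2 = 4.
|Parcel A ∪ Parcel B| = 30 − 4 = 26.00.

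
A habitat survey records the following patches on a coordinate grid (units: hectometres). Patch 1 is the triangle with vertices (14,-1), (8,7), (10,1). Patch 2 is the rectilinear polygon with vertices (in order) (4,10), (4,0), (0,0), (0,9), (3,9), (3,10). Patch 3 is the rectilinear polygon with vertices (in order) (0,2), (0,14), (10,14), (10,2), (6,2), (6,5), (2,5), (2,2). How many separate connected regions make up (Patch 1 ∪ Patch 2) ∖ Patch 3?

2

(Patch 1 ∪ Patch 2) ∖ Patch 3 splits into 2 disjoint pieces (area 6.8333, area 14).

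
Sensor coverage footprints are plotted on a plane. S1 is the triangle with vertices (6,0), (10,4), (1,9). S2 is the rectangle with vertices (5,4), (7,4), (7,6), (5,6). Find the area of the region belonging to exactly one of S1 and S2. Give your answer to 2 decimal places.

|S1| = 28, |S2| = 4, |S1∩S2| = 3.9.
|S1 △ S2| = |S1| + |S2| − 2·|S1∩S2| = 28 + 4 − 7.8 = 24.20.

24.20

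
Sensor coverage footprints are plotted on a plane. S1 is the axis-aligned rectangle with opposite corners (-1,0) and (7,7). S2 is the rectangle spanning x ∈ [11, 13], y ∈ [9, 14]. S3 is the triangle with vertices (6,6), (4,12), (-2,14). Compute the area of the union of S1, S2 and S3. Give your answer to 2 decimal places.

By inclusion–exclusion:
Individual areas: |S1| = 56, |S2| = 10, |S3| = 16.
|S1∩S2| = 0 (no overlap).
|S1∩S3| = 0.3333.
|S2∩S3| = 0.
|S1∩S2∩S3| = 0.
|S1 ∪ S2 ∪ S3| = 82 − 0.3333 + 0 = 81.67.

81.67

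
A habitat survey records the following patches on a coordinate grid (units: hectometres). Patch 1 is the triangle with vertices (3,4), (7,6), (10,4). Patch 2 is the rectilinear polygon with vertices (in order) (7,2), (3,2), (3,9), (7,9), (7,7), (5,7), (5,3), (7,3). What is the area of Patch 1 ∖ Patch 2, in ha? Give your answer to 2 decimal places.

|Patch 1| = 7, |Patch 1∩Patch 2| = 1.
|Patch 1 ∖ Patch 2| = |Patch 1| − |Patch 1∩Patch 2| = 7 − 1 = 6.00.

6.00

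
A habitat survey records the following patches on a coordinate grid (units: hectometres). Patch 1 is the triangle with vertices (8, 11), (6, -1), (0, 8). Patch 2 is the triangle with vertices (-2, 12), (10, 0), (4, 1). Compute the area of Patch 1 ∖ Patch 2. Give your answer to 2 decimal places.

25.08

|Patch 1| = 45, |Patch 1∩Patch 2| = 19.9228.
|Patch 1 ∖ Patch 2| = |Patch 1| − |Patch 1∩Patch 2| = 45 − 19.9228 = 25.08.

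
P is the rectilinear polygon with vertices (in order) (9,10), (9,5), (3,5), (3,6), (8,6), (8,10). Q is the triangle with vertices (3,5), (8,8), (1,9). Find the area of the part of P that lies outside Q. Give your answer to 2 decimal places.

9.17

|P| = 10, |P∩Q| = 0.8333.
|P ∖ Q| = |P| − |P∩Q| = 10 − 0.8333 = 9.17.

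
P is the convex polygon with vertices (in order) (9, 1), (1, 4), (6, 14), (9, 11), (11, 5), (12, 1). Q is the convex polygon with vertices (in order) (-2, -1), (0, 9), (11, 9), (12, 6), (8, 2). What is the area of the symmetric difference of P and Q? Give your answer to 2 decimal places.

69.04

|P| = 78.5, |Q| = 93.5, |P∩Q| = 51.4815.
|P △ Q| = |P| + |Q| − 2·|P∩Q| = 78.5 + 93.5 − 102.963 = 69.04.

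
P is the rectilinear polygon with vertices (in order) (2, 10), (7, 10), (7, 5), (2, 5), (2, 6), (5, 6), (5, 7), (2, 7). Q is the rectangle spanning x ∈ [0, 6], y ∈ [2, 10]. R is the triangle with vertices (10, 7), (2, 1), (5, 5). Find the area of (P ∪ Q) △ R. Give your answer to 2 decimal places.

50.98

|P ∪ Q| = 53.
|(P ∪ Q) ∩ R| = 4.5083.
|(P ∪ Q) △ R| = 53 + 7 − 9.0167 = 50.98.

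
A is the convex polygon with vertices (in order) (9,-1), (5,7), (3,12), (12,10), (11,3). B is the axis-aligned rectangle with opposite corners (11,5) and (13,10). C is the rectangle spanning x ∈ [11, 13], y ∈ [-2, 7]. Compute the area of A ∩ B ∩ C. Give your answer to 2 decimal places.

0.86

The intersection is the polygon with vertices (11,5), (11,7), (11.571,7), (11.286,5).
By the shoelace formula its area is 0.86.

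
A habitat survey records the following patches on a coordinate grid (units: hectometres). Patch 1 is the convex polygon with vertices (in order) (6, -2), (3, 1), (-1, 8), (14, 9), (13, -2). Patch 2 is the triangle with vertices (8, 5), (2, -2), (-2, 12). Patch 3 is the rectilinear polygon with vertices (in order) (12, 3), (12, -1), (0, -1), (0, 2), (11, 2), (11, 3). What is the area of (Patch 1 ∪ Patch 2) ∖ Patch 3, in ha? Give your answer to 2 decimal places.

|Patch 1 ∪ Patch 2| = 140.4809.
|(Patch 1 ∪ Patch 2) ∩ Patch 3| = 31.9066.
|(Patch 1 ∪ Patch 2) ∖ Patch 3| = 140.4809 − 31.9066 = 108.57.

108.57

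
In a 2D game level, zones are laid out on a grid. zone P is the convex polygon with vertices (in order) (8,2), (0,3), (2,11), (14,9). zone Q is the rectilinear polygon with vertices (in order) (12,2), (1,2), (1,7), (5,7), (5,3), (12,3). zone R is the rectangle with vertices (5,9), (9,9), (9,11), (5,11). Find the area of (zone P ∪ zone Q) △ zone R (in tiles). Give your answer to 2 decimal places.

86.30

|zone P ∪ zone Q| = 87.6339.
|(zone P ∪ zone Q) ∩ zone R| = 4.6667.
|(zone P ∪ zone Q) △ zone R| = 87.6339 + 8 − 9.3333 = 86.30.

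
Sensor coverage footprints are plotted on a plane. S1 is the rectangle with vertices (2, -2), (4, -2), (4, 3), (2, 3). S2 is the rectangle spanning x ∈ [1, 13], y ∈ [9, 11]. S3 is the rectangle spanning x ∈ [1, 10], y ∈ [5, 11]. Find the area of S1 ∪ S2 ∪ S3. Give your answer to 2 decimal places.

By inclusion–exclusion:
Individual areas: |S1| = 10, |S2| = 24, |S3| = 54.
|S1∩S2| = 0 (no overlap).
|S1∩S3| = 0 (no overlap).
|S2∩S3|: x∈[1,10], y∈[9,11] → 9·2 = 18.
|S1∩S2∩S3| = 0.
|S1 ∪ S2 ∪ S3| = 88 − 18 + 0 = 70.00.

70.00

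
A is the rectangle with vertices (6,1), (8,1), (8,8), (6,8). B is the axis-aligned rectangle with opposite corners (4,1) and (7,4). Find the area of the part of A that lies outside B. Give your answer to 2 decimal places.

11.00

|A∩B|: x∈[6,7], y∈[1,4] → 1·3 = 3.
|A| = 14.
|A ∖ B| = |A| − |A∩B| = 14 − 3 = 11.00.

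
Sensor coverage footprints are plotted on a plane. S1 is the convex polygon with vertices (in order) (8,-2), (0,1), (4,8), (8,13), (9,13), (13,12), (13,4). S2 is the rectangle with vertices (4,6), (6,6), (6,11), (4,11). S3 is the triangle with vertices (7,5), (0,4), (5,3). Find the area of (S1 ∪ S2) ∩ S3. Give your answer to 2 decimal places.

The region (S1 ∪ S2) ∩ S3 is the polygon with vertices (1.867,4.267), (7,5), (5,3), (1.538,3.692).
By the shoelace formula its area is 5.51.

5.51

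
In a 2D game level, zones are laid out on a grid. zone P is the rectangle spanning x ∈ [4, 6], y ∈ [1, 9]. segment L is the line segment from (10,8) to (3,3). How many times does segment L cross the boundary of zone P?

The segment meets the boundary at (4,3.714), (6,5.143).

2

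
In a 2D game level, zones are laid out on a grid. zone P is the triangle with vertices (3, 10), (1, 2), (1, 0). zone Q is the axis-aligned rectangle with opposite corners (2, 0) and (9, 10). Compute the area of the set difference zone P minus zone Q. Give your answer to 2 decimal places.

|zone P| = 2, |zone P∩zone Q| = 0.5.
|zone P ∖ zone Q| = |zone P| − |zone P∩zone Q| = 2 − 0.5 = 1.50.

1.50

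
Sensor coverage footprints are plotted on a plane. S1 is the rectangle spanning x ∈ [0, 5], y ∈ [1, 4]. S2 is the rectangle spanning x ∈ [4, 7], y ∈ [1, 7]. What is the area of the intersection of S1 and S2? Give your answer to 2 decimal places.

3.00

|S1∩S2|: x∈[4,5], y∈[1,4] → 1·3 = 3.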